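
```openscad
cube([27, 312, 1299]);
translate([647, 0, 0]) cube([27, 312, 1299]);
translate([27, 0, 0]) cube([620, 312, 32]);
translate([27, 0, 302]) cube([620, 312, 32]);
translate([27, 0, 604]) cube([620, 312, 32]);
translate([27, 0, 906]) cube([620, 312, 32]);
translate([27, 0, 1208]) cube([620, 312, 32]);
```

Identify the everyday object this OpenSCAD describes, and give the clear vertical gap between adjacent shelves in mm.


A bookshelf. The clear shelf gap is 270 mm.

Two tall side panels with 5 horizontal boards between them — a bookshelf. The first two shelf undersides are at z = 0 and z = 302; with shelf thickness 32, the clear gap is 302 − 0 − 32 = 270 mm.


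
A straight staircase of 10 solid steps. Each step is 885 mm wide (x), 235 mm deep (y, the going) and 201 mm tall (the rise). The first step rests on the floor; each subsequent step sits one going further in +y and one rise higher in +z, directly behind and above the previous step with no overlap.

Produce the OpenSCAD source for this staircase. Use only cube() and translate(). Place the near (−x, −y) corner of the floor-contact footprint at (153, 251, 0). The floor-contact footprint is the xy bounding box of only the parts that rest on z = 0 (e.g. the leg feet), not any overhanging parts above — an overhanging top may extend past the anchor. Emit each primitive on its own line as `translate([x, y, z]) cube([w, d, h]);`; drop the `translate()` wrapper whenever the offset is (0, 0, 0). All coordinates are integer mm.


translate([153, 251, 0]) cube([885, 235, 201]);
translate([153, 486, 201]) cube([885, 235, 201]);
translate([153, 721, 402]) cube([885, 235, 201]);
translate([153, 956, 603]) cube([885, 235, 201]);
translate([153, 1191, 804]) cube([885, 235, 201]);
translate([153, 1426, 1005]) cube([885, 235, 201]);
translate([153, 1661, 1206]) cube([885, 235, 201]);
translate([153, 1896, 1407]) cube([885, 235, 201]);
translate([153, 2131, 1608]) cube([885, 235, 201]);
translate([153, 2366, 1809]) cube([885, 235, 201]);


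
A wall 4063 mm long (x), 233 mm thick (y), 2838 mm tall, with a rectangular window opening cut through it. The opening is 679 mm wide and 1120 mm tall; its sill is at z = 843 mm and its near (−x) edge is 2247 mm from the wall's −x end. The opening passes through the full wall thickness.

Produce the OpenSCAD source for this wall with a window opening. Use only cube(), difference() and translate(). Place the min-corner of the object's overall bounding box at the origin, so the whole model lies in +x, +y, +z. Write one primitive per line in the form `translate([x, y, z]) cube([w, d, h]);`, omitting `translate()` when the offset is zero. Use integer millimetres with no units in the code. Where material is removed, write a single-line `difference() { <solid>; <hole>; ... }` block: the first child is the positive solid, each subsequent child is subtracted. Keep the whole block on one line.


difference() { cube([4063, 233, 2838]); translate([2247, 0, 843]) cube([679, 233, 1120]); }


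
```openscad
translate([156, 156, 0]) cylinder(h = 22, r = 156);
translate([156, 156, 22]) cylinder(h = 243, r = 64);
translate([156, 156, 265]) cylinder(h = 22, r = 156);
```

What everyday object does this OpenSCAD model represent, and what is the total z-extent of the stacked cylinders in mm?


A spool. The overall height is 287 mm.

Three coaxial cylinders, large–small–large — a spool. Two 22 mm flanges and a 243 mm core give 22 + 243 + 22 = 287 mm.


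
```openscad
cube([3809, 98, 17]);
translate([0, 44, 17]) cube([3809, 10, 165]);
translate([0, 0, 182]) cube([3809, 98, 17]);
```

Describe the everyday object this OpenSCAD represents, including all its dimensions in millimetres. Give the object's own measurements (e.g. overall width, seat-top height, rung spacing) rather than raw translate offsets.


An I-beam lying along x, 3809 mm long. Overall section height 199 mm. Two flanges 98 mm wide (y) and 17 mm thick, one on the floor and one at the top; a web 10 mm thick runs between them, centred on the flange width.


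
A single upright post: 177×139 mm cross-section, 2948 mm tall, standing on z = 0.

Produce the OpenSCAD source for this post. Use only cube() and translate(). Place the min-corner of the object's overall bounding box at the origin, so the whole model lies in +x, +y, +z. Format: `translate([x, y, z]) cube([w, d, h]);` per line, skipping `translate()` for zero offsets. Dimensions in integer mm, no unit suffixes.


cube([177, 139, 2948]);


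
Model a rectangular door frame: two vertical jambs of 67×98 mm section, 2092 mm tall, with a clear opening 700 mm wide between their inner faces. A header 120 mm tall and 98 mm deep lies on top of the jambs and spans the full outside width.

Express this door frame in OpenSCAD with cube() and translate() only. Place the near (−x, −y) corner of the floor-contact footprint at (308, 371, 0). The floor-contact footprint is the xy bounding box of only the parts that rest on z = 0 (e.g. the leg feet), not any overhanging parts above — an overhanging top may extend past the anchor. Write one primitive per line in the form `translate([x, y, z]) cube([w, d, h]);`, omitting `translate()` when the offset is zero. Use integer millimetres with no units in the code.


translate([308, 371, 0]) cube([67, 98, 2092]);
translate([1075, 371, 0]) cube([67, 98, 2092]);
translate([308, 371, 2092]) cube([834, 98, 120]);


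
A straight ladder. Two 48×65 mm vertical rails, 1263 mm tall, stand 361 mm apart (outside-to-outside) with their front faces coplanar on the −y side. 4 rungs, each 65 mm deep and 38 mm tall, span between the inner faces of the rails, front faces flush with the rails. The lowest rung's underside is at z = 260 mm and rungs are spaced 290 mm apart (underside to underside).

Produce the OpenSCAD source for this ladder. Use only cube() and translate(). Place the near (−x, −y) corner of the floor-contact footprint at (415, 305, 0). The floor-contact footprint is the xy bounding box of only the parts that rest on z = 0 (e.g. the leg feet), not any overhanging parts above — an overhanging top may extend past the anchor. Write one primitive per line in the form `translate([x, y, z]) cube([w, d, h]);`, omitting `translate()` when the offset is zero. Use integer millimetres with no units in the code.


translate([415, 305, 0]) cube([48, 65, 1263]);
translate([728, 305, 0]) cube([48, 65, 1263]);
translate([463, 305, 260]) cube([265, 65, 38]);
translate([463, 305, 550]) cube([265, 65, 38]);
translate([463, 305, 840]) cube([265, 65, 38]);
translate([463, 305, 1130]) cube([265, 65, 38]);


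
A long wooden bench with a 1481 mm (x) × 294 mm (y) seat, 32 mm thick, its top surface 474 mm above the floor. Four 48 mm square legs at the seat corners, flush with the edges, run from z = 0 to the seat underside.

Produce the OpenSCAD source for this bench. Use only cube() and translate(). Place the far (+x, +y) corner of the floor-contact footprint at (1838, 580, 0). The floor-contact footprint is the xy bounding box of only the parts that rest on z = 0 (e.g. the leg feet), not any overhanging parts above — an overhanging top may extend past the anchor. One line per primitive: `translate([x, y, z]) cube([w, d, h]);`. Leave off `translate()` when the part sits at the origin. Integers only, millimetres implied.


// leg_h = 474 − 32 = 442
translate([357, 286, 442]) cube([1481, 294, 32]);
translate([357, 286, 0]) cube([48, 48, 442]);
translate([357, 532, 0]) cube([48, 48, 442]);
translate([1790, 286, 0]) cube([48, 48, 442]);
translate([1790, 532, 0]) cube([48, 48, 442]);


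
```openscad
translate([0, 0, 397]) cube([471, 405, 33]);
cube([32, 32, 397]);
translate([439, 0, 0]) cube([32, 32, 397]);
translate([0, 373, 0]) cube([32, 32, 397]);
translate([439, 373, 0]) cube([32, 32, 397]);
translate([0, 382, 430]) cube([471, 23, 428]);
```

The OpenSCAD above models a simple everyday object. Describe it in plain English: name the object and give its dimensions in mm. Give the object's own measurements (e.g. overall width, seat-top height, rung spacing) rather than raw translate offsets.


A chair. The seat is a 471×405×33 mm slab with its top at z = 430 mm, on four 32×32 mm corner legs (flush with the seat edges, standing on z = 0). A flat backrest 23 mm thick, 428 mm tall, spans the full seat width and rises from the seat top along its +y edge, rear face flush with the rear of the seat.


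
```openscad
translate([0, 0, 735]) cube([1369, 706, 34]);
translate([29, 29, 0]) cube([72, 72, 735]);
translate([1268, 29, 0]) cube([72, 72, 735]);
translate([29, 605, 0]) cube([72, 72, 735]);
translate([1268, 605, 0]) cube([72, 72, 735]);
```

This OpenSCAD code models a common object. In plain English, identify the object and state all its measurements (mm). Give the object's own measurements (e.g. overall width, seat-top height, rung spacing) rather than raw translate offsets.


A rectangular dining table. The top is 1369×706×34 mm with its upper surface at z = 769 mm. It stands on four 72×72 mm square legs, each inset 29 mm from the nearest pair of top edges, running from the floor to the underside of the top.


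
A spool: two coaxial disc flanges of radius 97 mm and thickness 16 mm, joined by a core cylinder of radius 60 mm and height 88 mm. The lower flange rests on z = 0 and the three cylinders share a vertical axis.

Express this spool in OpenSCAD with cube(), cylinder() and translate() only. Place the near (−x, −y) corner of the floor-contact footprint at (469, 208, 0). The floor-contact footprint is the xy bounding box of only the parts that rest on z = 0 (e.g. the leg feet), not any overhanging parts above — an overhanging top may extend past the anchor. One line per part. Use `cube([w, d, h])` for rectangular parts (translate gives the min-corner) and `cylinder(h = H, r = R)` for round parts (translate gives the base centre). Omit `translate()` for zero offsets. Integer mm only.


translate([566, 305, 0]) cylinder(h = 16, r = 97);
translate([566, 305, 16]) cylinder(h = 88, r = 60);
translate([566, 305, 104]) cylinder(h = 16, r = 97);


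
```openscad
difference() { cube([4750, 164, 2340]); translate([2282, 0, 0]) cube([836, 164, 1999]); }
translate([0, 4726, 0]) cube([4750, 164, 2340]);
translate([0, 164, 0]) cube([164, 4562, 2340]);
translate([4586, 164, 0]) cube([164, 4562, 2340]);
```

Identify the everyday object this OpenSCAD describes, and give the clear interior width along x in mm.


A single room. The interior width is 4422 mm.

Four walls enclosing a rectangle with a door in the front wall — a room. Outside width 4750 minus two 164 mm walls gives 4422 mm.


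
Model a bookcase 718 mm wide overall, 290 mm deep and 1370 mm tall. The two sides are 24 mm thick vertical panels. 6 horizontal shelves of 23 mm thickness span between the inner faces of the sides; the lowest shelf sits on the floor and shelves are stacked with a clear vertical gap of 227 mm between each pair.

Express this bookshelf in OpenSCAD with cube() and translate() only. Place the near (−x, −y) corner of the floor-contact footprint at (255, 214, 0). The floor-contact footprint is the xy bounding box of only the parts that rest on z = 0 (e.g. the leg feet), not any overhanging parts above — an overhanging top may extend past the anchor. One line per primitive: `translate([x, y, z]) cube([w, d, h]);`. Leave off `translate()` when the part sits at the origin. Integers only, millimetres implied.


translate([255, 214, 0]) cube([24, 290, 1370]);
translate([949, 214, 0]) cube([24, 290, 1370]);
translate([279, 214, 0]) cube([670, 290, 23]);
translate([279, 214, 250]) cube([670, 290, 23]);
translate([279, 214, 500]) cube([670, 290, 23]);
translate([279, 214, 750]) cube([670, 290, 23]);
translate([279, 214, 1000]) cube([670, 290, 23]);
translate([279, 214, 1250]) cube([670, 290, 23]);


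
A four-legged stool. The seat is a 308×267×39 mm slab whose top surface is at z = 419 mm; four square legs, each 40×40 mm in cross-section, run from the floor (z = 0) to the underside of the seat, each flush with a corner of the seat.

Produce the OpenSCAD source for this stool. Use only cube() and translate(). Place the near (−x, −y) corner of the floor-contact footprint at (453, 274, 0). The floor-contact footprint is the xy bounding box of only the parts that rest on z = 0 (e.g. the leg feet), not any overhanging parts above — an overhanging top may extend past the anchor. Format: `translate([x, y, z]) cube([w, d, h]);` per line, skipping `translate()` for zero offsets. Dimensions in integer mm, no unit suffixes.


translate([453, 274, 380]) cube([308, 267, 39]);
translate([453, 274, 0]) cube([40, 40, 380]);
translate([721, 274, 0]) cube([40, 40, 380]);
translate([453, 501, 0]) cube([40, 40, 380]);
translate([721, 501, 0]) cube([40, 40, 380]);


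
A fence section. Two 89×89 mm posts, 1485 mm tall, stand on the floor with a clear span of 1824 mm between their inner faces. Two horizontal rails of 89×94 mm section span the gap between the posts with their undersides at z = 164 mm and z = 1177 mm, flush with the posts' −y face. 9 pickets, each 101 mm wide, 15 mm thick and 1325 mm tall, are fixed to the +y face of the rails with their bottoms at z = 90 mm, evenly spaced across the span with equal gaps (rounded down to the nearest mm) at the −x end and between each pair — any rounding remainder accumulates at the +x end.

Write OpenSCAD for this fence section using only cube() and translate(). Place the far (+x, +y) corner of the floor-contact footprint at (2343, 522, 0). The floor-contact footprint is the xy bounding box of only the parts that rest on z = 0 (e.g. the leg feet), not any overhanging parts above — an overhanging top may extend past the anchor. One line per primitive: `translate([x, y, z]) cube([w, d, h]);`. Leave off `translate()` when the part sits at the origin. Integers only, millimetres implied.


translate([341, 433, 0]) cube([89, 89, 1485]);
translate([2254, 433, 0]) cube([89, 89, 1485]);
translate([430, 433, 164]) cube([1824, 89, 94]);
translate([430, 433, 1177]) cube([1824, 89, 94]);
translate([521, 522, 90]) cube([101, 15, 1325]);
translate([713, 522, 90]) cube([101, 15, 1325]);
translate([905, 522, 90]) cube([101, 15, 1325]);
translate([1097, 522, 90]) cube([101, 15, 1325]);
translate([1289, 522, 90]) cube([101, 15, 1325]);
translate([1481, 522, 90]) cube([101, 15, 1325]);
translate([1673, 522, 90]) cube([101, 15, 1325]);
translate([1865, 522, 90]) cube([101, 15, 1325]);
translate([2057, 522, 90]) cube([101, 15, 1325]);


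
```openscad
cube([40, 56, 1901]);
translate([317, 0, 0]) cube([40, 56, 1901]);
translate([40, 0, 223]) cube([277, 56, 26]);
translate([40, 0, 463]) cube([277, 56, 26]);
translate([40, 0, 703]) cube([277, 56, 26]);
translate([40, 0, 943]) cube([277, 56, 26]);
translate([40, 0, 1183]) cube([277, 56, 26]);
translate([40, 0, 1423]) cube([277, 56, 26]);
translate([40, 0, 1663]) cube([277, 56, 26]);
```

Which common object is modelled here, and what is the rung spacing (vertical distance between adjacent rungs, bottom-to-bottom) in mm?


A ladder. The rung spacing is 240 mm.

Two tall 40×56 posts with 7 short bars between them — a ladder. Adjacent rungs sit at z = 223 and z = 463, so the spacing is 463 − 223 = 240 mm.


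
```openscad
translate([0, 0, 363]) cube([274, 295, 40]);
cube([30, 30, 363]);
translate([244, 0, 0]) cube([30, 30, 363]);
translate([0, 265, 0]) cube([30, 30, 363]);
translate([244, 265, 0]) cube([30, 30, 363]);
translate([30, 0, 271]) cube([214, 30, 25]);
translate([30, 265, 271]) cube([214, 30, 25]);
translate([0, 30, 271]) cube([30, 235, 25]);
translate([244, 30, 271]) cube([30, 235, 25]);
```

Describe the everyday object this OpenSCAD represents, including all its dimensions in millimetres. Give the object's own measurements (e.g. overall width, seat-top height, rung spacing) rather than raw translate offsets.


A four-legged stool. The seat is a 274×295×40 mm slab whose top surface is at z = 403 mm; four square legs, each 30×30 mm in cross-section, run from the floor (z = 0) to the underside of the seat, each flush with a corner of the seat. Four stretchers, 30 mm wide and 25 mm tall, connect adjacent legs with their undersides at z = 271 mm, each running between the inner faces of the legs it joins and aligned with the legs' outer faces on the other axis.


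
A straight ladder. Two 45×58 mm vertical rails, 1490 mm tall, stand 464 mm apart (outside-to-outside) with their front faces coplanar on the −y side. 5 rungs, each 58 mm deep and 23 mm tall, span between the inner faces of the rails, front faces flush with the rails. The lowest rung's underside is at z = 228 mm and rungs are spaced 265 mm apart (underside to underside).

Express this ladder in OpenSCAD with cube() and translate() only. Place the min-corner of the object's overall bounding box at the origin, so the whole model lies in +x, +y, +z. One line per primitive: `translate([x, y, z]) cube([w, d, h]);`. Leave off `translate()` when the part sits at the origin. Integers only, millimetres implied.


cube([45, 58, 1490]);
translate([419, 0, 0]) cube([45, 58, 1490]);
translate([45, 0, 228]) cube([374, 58, 23]);
translate([45, 0, 493]) cube([374, 58, 23]);
translate([45, 0, 758]) cube([374, 58, 23]);
translate([45, 0, 1023]) cube([374, 58, 23]);
translate([45, 0, 1288]) cube([374, 58, 23]);


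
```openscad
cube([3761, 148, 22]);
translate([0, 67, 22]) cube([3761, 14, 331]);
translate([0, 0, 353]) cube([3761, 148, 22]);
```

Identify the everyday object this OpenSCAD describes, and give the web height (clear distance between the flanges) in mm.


An I-beam. The web height is 331 mm.

Two wide flanges with a thin centred web — an I-beam. Overall 375 mm minus two 22 mm flanges gives a web of 375 − 2·22 = 331 mm.


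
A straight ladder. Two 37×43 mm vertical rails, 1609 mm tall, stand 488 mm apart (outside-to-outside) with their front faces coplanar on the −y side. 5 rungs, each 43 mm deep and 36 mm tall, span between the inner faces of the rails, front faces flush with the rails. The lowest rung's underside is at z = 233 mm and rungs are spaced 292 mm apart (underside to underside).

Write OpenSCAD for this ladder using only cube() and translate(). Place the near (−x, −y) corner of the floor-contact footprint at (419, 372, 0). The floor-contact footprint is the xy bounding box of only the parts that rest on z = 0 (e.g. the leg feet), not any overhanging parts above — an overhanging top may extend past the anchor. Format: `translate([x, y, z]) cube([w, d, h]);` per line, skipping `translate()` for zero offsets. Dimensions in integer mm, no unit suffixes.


// rung span = 488 - 2*37 = 414
// rung[k] z = 233 + k*292
translate([419, 372, 0]) cube([37, 43, 1609]);
translate([870, 372, 0]) cube([37, 43, 1609]);
translate([456, 372, 233]) cube([414, 43, 36]);
translate([456, 372, 525]) cube([414, 43, 36]);
translate([456, 372, 817]) cube([414, 43, 36]);
translate([456, 372, 1109]) cube([414, 43, 36]);
translate([456, 372, 1401]) cube([414, 43, 36]);


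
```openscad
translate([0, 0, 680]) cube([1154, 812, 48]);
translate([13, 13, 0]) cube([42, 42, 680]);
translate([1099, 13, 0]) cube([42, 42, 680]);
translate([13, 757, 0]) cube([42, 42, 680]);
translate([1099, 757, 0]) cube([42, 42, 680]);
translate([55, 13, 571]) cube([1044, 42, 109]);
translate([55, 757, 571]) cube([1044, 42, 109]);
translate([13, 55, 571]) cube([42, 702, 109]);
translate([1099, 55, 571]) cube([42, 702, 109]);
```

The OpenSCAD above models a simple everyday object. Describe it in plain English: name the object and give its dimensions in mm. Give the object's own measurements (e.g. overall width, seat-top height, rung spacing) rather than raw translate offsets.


A rectangular dining table. The top is 1154×812×48 mm with its upper surface at z = 728 mm. It stands on four 42×42 mm square legs, each inset 13 mm from the nearest pair of top edges, running from the floor to the underside of the top. Four apron rails, 42 mm thick and 109 mm tall, run between adjacent legs with their top edges flush with the underside of the top and their outer faces flush with the legs' outer faces.


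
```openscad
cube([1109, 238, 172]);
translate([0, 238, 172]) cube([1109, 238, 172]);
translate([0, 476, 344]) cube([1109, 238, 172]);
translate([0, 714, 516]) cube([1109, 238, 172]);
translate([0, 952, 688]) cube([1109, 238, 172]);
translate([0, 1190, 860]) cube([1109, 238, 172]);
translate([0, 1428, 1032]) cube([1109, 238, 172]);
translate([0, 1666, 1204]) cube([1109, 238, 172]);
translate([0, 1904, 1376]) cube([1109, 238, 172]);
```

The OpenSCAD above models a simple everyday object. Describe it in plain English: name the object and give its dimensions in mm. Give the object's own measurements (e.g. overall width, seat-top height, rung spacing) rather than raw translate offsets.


A straight staircase of 9 solid steps. Each step is 1109 mm wide (x), 238 mm deep (y, the going) and 172 mm tall (the rise). The first step rests on the floor; each subsequent step sits one going further in +y and one rise higher in +z, directly behind and above the previous step with no overlap.


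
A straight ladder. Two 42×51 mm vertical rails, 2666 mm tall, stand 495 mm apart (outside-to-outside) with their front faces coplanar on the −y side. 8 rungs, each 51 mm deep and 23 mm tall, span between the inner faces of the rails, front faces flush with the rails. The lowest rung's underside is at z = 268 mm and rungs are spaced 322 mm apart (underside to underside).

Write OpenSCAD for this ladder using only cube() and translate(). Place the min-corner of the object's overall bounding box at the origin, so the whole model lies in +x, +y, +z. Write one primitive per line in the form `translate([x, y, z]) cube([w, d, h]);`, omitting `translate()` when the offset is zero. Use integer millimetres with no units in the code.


cube([42, 51, 2666]);
translate([453, 0, 0]) cube([42, 51, 2666]);
translate([42, 0, 268]) cube([411, 51, 23]);
translate([42, 0, 590]) cube([411, 51, 23]);
translate([42, 0, 912]) cube([411, 51, 23]);
translate([42, 0, 1234]) cube([411, 51, 23]);
translate([42, 0, 1556]) cube([411, 51, 23]);
translate([42, 0, 1878]) cube([411, 51, 23]);
translate([42, 0, 2200]) cube([411, 51, 23]);
translate([42, 0, 2522]) cube([411, 51, 23]);


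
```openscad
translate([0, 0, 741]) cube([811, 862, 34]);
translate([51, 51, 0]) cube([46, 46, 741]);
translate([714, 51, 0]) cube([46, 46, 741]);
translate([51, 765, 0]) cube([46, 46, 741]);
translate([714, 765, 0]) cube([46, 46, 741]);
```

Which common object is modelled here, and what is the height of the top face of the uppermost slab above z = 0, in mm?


A table. The table height is 775 mm.

A 811×862×34 slab sits at z = 741 on four 46 mm square posts — a table. The top surface is at 741 + 34 = 775 mm.


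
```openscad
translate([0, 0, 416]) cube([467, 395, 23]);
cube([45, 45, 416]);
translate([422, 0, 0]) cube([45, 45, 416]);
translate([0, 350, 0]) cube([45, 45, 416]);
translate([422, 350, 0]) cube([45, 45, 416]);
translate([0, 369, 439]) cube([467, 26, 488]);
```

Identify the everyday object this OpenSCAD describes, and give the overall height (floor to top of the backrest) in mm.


A chair. The overall height is 927 mm.

A slab on four corner posts with a tall panel at the back — a chair. The seat slab sits at z = 416 with thickness 23, and the 488 mm backrest starts at the seat top, so the overall height is 416 + 23 + 488 = 927 mm.


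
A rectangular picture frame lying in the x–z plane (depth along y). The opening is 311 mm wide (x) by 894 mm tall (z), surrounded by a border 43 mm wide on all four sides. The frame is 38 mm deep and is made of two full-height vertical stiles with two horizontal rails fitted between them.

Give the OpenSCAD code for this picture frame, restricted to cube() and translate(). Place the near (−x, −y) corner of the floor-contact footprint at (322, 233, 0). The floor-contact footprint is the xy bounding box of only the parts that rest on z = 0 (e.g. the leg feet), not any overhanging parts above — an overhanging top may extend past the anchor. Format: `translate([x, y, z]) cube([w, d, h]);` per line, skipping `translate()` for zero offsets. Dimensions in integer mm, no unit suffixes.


translate([322, 233, 0]) cube([43, 38, 980]);
translate([676, 233, 0]) cube([43, 38, 980]);
translate([365, 233, 0]) cube([311, 38, 43]);
translate([365, 233, 937]) cube([311, 38, 43]);


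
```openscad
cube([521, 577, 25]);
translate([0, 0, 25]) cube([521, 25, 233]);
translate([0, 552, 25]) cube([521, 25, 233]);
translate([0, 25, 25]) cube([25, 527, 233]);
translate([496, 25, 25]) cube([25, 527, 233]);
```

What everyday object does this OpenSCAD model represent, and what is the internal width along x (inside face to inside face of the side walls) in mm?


An open box. The internal width is 471 mm.

A 521×577 base slab with four walls standing on it — an open box. The base is 521 mm wide and the walls are 25 mm thick, so the internal width is 521 − 2 × 25 = 471 mm.


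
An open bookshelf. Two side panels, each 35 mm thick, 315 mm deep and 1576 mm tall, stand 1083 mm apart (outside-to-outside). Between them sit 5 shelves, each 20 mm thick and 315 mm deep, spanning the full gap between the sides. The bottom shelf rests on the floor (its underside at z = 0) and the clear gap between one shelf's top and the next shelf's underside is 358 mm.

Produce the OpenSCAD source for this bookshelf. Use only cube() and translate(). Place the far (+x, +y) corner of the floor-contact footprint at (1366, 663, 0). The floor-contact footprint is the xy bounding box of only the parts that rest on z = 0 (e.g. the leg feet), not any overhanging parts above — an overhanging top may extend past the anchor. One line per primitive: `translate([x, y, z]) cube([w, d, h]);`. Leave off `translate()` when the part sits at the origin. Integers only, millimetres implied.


translate([283, 348, 0]) cube([35, 315, 1576]);
translate([1331, 348, 0]) cube([35, 315, 1576]);
translate([318, 348, 0]) cube([1013, 315, 20]);
translate([318, 348, 378]) cube([1013, 315, 20]);
translate([318, 348, 756]) cube([1013, 315, 20]);
translate([318, 348, 1134]) cube([1013, 315, 20]);
translate([318, 348, 1512]) cube([1013, 315, 20]);


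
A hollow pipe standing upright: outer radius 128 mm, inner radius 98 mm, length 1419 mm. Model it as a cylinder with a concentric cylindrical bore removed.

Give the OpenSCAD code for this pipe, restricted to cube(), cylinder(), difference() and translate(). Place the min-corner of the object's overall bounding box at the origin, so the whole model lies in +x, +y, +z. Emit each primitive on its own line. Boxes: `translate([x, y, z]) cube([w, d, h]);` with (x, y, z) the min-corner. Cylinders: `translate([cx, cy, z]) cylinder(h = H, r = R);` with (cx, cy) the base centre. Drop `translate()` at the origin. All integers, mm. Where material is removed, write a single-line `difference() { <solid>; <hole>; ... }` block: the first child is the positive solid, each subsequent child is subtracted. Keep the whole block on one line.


difference() { translate([128, 128, 0]) cylinder(h = 1419, r = 128); translate([128, 128, 0]) cylinder(h = 1419, r = 98); }


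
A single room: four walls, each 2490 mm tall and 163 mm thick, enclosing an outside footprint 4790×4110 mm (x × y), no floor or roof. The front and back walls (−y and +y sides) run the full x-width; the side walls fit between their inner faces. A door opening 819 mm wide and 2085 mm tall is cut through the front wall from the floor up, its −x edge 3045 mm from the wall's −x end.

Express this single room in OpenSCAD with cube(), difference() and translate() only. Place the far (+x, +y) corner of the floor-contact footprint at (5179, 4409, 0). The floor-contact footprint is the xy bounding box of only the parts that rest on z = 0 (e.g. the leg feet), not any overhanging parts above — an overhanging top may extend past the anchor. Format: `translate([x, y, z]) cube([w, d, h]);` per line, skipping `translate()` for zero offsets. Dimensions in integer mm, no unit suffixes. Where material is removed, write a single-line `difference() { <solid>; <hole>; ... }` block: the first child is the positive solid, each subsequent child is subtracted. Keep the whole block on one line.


difference() { translate([389, 299, 0]) cube([4790, 163, 2490]); translate([3434, 299, 0]) cube([819, 163, 2085]); }
translate([389, 4246, 0]) cube([4790, 163, 2490]);
translate([389, 462, 0]) cube([163, 3784, 2490]);
translate([5016, 462, 0]) cube([163, 3784, 2490]);


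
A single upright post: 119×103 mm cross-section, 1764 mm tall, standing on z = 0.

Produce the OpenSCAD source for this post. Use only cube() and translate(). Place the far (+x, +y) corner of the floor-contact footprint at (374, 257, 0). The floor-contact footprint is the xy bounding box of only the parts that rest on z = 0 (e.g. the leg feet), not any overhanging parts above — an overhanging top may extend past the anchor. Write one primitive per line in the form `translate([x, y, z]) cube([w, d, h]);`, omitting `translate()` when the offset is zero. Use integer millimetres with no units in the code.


translate([255, 154, 0]) cube([119, 103, 1764]);


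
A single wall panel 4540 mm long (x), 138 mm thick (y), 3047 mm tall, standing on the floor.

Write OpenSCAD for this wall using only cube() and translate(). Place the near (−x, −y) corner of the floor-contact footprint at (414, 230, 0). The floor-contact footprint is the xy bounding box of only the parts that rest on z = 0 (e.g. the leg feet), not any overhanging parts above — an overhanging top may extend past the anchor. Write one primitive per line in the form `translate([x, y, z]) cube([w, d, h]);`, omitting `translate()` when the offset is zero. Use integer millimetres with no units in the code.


translate([414, 230, 0]) cube([4540, 138, 3047]);


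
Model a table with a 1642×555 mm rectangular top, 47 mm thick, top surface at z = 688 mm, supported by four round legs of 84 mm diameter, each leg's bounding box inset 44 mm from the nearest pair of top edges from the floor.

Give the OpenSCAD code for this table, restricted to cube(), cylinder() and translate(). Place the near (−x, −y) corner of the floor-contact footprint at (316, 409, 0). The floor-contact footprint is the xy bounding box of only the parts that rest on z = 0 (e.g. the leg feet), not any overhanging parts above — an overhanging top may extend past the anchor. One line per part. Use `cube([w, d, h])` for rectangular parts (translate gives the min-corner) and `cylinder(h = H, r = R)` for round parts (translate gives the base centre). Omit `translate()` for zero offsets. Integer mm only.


translate([272, 365, 641]) cube([1642, 555, 47]);
translate([358, 451, 0]) cylinder(h = 641, r = 42);
translate([1828, 451, 0]) cylinder(h = 641, r = 42);
translate([358, 834, 0]) cylinder(h = 641, r = 42);
translate([1828, 834, 0]) cylinder(h = 641, r = 42);


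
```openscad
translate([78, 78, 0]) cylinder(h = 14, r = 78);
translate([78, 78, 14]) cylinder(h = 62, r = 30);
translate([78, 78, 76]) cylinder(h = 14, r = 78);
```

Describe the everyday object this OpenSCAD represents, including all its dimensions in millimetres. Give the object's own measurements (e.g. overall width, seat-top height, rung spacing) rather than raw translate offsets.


A spool: two coaxial disc flanges of radius 78 mm and thickness 14 mm, joined by a core cylinder of radius 30 mm and height 62 mm. The lower flange rests on z = 0 and the three cylinders share a vertical axis.


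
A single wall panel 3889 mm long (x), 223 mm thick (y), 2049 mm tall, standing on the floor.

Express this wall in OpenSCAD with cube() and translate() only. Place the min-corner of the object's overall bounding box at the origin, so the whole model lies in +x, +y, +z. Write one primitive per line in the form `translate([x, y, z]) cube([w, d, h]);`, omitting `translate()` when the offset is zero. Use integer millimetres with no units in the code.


cube([3889, 223, 2049]);


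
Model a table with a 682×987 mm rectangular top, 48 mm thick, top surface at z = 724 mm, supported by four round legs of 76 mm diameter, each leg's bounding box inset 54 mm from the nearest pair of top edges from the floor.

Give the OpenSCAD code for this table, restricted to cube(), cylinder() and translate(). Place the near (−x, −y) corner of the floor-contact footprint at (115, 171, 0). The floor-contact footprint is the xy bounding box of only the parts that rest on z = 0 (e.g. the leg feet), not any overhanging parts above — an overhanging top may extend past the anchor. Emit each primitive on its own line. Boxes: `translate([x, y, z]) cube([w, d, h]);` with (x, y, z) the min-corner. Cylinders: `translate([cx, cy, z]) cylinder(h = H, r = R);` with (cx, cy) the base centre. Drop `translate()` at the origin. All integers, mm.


translate([61, 117, 676]) cube([682, 987, 48]);
translate([153, 209, 0]) cylinder(h = 676, r = 38);
translate([651, 209, 0]) cylinder(h = 676, r = 38);
translate([153, 1012, 0]) cylinder(h = 676, r = 38);
translate([651, 1012, 0]) cylinder(h = 676, r = 38);


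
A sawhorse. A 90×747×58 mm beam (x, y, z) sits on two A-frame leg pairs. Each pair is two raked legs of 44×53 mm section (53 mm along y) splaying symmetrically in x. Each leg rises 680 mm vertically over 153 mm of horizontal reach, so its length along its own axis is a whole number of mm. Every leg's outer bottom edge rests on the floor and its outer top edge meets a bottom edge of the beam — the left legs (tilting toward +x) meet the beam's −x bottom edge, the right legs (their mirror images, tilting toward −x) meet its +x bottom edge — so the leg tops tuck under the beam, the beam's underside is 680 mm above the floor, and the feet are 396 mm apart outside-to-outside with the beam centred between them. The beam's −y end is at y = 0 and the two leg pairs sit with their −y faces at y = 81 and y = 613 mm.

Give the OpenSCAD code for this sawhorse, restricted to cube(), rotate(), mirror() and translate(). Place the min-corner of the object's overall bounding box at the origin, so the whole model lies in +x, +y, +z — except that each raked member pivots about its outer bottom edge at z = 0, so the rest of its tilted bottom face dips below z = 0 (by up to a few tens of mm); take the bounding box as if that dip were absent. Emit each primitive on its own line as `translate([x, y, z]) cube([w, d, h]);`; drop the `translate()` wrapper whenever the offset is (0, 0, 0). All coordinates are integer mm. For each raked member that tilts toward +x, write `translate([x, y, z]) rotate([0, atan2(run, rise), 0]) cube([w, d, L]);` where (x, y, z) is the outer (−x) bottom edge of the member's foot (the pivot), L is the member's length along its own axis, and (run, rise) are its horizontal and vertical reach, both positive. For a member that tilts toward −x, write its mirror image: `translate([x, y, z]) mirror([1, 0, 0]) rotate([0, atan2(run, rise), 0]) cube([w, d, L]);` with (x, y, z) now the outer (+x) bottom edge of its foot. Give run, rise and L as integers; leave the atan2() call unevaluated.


// leg length = √(153² + 680²) = 697
// right-leg outer foot x = 2·153 + 90 = 396
// beam min-corner = (153, 0, 680)
translate([153, 0, 680]) cube([90, 747, 58]);
translate([0, 81, 0]) rotate([0, atan2(153, 680), 0]) cube([44, 53, 697]);
translate([396, 81, 0]) mirror([1, 0, 0]) rotate([0, atan2(153, 680), 0]) cube([44, 53, 697]);
translate([0, 613, 0]) rotate([0, atan2(153, 680), 0]) cube([44, 53, 697]);
translate([396, 613, 0]) mirror([1, 0, 0]) rotate([0, atan2(153, 680), 0]) cube([44, 53, 697]);


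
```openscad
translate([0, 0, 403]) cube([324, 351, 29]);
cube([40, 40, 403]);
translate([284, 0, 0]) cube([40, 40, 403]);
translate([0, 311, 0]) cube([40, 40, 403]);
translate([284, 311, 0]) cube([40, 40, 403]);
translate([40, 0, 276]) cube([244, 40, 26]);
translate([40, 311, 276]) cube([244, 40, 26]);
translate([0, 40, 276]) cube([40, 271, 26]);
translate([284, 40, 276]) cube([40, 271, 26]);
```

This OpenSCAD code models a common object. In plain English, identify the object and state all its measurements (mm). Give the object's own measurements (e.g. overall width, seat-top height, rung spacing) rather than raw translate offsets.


A simple wooden stool: a rectangular seat 324 mm (x) by 351 mm (y), 29 mm thick, top face at z = 432 mm, on four square legs, each 40×40 mm in cross-section. The legs rest on z = 0, each flush with a corner of the seat. Four stretchers, 40 mm wide and 26 mm tall, connect adjacent legs with their undersides at z = 276 mm, each running between the inner faces of the legs it joins and aligned with the legs' outer faces on the other axis.


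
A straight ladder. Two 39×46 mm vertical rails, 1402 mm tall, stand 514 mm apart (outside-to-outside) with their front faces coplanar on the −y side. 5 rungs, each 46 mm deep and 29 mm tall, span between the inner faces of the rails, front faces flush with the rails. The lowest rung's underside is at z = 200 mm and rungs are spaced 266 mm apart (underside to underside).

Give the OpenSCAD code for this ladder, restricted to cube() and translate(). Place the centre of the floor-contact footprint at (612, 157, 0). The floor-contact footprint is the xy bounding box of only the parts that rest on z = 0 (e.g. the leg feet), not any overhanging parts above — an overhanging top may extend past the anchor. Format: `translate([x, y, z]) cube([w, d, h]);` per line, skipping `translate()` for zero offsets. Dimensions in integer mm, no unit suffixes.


// rung span = 514 - 2*39 = 436
// rung[k] z = 200 + k*266
translate([355, 134, 0]) cube([39, 46, 1402]);
translate([830, 134, 0]) cube([39, 46, 1402]);
translate([394, 134, 200]) cube([436, 46, 29]);
translate([394, 134, 466]) cube([436, 46, 29]);
translate([394, 134, 732]) cube([436, 46, 29]);
translate([394, 134, 998]) cube([436, 46, 29]);
translate([394, 134, 1264]) cube([436, 46, 29]);


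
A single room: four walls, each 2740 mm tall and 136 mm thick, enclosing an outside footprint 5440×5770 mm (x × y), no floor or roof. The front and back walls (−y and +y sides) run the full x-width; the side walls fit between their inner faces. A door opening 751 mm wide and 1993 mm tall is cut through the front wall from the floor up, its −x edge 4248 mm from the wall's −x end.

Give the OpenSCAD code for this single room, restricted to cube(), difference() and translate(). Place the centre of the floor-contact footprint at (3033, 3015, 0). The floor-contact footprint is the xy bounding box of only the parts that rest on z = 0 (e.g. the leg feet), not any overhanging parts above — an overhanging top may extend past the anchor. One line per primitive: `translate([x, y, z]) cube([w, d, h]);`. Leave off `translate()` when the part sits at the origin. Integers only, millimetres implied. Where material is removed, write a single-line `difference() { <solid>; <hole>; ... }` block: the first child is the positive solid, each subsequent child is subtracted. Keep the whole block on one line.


difference() { translate([313, 130, 0]) cube([5440, 136, 2740]); translate([4561, 130, 0]) cube([751, 136, 1993]); }
translate([313, 5764, 0]) cube([5440, 136, 2740]);
translate([313, 266, 0]) cube([136, 5498, 2740]);
translate([5617, 266, 0]) cube([136, 5498, 2740]);


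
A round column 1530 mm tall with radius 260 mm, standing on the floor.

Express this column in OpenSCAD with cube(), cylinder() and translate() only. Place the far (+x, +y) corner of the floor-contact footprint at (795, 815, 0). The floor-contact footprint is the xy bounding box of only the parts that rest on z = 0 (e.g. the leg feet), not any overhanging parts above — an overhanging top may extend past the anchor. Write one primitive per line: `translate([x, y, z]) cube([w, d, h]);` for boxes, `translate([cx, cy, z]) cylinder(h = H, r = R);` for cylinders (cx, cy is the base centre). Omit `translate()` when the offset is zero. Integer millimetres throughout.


translate([535, 555, 0]) cylinder(h = 1530, r = 260);
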